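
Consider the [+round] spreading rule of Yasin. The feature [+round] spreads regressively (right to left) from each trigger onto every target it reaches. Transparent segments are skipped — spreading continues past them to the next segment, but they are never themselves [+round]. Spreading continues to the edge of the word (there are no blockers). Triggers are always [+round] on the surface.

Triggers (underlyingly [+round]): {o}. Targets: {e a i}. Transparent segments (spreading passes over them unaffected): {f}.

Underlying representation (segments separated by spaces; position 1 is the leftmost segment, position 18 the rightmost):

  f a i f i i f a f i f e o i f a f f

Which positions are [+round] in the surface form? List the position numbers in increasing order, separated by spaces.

From /o/ at 13 leftward: 12 /e/ → [+round]; 11 /f/ transparent; 10 /i/ → [+round]; 9 /f/ transparent; 8 /a/ → [+round]; 7 /f/ transparent; 6 /i/ → [+round]; 5 /i/ → [+round]; 4 /f/ transparent; 3 /i/ → [+round]; 2 /a/ → [+round]; 1 /f/ transparent; word edge.
Targets with no active source: positions 14 16 stay [-round].

2 3 5 6 8 10 12 13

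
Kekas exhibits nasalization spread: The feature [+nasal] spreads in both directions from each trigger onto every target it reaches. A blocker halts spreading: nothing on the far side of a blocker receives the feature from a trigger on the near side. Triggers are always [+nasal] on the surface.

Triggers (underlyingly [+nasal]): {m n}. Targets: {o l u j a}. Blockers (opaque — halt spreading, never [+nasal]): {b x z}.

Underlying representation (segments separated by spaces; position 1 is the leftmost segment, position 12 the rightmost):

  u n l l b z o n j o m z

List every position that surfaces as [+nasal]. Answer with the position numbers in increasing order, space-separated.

1 2 3 4 7 8 9 10 11

From /n/ at 2 rightward: 3 /l/ → [+nasal]; 4 /l/ → [+nasal]; 5 /b/ blocks.
From /n/ at 2 leftward: 1 /u/ → [+nasal]; word edge.
From /n/ at 8 rightward: 9 /j/ → [+nasal]; 10 /o/ → [+nasal]; 11 /m/ is itself a trigger — this domain ends here.
From /n/ at 8 leftward: 7 /o/ → [+nasal]; 6 /z/ blocks.
From /m/ at 11 rightward: 12 /z/ blocks.
From /m/ at 11 leftward: 10 /o/ → [+nasal]; 9 /j/ → [+nasal]; 8 /n/ is itself a trigger — this domain ends here.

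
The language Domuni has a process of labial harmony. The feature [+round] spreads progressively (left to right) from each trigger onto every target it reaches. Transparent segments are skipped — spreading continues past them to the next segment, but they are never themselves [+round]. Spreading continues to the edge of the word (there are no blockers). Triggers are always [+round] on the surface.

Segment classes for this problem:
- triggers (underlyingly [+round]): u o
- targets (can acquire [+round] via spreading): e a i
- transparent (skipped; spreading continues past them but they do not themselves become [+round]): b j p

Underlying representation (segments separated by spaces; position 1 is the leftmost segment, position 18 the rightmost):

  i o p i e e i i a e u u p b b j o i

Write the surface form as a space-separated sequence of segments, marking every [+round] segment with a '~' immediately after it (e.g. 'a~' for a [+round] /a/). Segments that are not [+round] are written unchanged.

i o~ p i~ e~ e~ i~ i~ a~ e~ u~ u~ p b b j o~ i~

From /o/ at 2 rightward: 3 /p/ transparent; 4 /i/ → [+round]; 5 /e/ → [+round]; 6 /e/ → [+round]; 7 /i/ → [+round]; 8 /i/ → [+round]; 9 /a/ → [+round]; 10 /e/ → [+round]; 11 /u/ is itself a trigger — this domain ends here.
From /u/ at 11 rightward: 12 /u/ is itself a trigger — this domain ends here.
From /u/ at 12 rightward: 13 /p/ transparent; 14 /b/ transparent; 15 /b/ transparent; 16 /j/ transparent; 17 /o/ is itself a trigger — this domain ends here.
From /o/ at 17 rightward: 18 /i/ → [+round]; word edge.
Target with no active source: position 1 stays [-round].
[+round] positions on the surface: 2 4 5 6 7 8 9 10 11 12 17 18.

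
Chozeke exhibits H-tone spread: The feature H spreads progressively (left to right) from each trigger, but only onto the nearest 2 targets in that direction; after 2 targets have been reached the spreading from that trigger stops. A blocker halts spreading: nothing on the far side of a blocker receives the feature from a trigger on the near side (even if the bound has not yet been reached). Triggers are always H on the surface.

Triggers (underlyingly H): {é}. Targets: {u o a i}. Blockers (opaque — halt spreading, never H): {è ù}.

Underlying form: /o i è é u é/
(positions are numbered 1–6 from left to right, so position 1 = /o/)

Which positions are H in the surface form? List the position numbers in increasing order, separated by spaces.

From /é/ at 4 rightward: 5 /u/ → H; 6 /é/ is itself a trigger — this domain ends here.
From /é/ at 6 rightward: word edge.
Targets with no active source: positions 1 2 stay [-high tone].

4 5 6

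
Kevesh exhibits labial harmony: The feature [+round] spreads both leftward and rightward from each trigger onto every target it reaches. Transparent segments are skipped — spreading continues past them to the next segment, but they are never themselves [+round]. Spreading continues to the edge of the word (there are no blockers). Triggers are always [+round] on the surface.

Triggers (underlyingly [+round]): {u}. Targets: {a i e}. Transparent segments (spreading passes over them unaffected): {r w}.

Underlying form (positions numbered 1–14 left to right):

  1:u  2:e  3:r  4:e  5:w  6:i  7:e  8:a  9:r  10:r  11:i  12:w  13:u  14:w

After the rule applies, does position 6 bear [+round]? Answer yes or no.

From /u/ at 1 rightward: 2 /e/ → [+round]; 3 /r/ transparent; 4 /e/ → [+round]; 5 /w/ transparent; 6 /i/ → [+round]; 7 /e/ → [+round]; 8 /a/ → [+round]; 9 /r/ transparent; 10 /r/ transparent; 11 /i/ → [+round]; 12 /w/ transparent; 13 /u/ is itself a trigger — this domain ends here.
From /u/ at 1 leftward: word edge.
From /u/ at 13 rightward: 14 /w/ transparent; word edge.
From /u/ at 13 leftward: 12 /w/ transparent; 11 /i/ → [+round]; 10 /r/ transparent; 9 /r/ transparent; 8 /a/ → [+round]; 7 /e/ → [+round]; 6 /i/ → [+round]; 5 /w/ transparent; 4 /e/ → [+round]; 3 /r/ transparent; 2 /e/ → [+round]; 1 /u/ is itself a trigger — this domain ends here.
[+round] positions on the surface: 1 2 4 6 7 8 11 13.

yes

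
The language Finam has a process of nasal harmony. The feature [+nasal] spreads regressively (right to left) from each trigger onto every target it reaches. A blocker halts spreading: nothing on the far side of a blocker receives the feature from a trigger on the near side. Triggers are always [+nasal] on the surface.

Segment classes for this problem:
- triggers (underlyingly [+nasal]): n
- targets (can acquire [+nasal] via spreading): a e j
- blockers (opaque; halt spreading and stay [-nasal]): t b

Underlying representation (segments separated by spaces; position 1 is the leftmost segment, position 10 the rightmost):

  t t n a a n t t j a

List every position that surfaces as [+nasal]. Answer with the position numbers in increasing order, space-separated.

From /n/ at 3 leftward: 2 /t/ blocks.
From /n/ at 6 leftward: 5 /a/ → [+nasal]; 4 /a/ → [+nasal]; 3 /n/ is itself a trigger — this domain ends here.
Targets with no active source: positions 9 10 stay [-nasal].

3 4 5 6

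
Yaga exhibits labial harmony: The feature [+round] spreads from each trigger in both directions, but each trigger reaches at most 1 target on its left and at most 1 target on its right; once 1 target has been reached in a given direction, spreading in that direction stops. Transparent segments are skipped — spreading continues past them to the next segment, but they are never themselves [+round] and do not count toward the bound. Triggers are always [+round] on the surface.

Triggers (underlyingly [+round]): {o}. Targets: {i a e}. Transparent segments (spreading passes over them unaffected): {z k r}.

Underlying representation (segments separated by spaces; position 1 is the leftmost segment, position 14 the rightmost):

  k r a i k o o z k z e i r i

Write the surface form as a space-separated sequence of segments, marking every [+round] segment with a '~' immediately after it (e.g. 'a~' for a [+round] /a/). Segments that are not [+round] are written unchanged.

From /o/ at 6 rightward: 7 /o/ is itself a trigger — this domain ends here.
From /o/ at 6 leftward: 5 /k/ transparent; 4 /i/ → [+round]; bound reached.
From /o/ at 7 rightward: 8 /z/ transparent; 9 /k/ transparent; 10 /z/ transparent; 11 /e/ → [+round]; bound reached.
From /o/ at 7 leftward: 6 /o/ is itself a trigger — this domain ends here.
Targets with no active source: positions 3 12 14 stay [-round].
[+round] positions on the surface: 4 6 7 11.

k r a i~ k o~ o~ z k z e~ i r i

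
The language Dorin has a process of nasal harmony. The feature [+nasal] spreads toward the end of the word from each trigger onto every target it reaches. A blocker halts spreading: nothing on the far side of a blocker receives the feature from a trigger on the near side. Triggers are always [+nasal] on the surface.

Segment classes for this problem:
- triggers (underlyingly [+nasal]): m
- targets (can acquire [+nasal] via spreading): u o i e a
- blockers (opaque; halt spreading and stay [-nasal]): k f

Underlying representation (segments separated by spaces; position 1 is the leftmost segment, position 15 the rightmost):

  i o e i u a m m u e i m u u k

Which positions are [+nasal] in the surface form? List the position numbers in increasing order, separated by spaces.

7 8 9 10 11 12 13 14

From /m/ at 7 rightward: 8 /m/ is itself a trigger — this domain ends here.
From /m/ at 8 rightward: 9 /u/ → [+nasal]; 10 /e/ → [+nasal]; 11 /i/ → [+nasal]; 12 /m/ is itself a trigger — this domain ends here.
From /m/ at 12 rightward: 13 /u/ → [+nasal]; 14 /u/ → [+nasal]; 15 /k/ blocks.
Targets with no active source: positions 1 2 3 4 5 6 stay [-nasal].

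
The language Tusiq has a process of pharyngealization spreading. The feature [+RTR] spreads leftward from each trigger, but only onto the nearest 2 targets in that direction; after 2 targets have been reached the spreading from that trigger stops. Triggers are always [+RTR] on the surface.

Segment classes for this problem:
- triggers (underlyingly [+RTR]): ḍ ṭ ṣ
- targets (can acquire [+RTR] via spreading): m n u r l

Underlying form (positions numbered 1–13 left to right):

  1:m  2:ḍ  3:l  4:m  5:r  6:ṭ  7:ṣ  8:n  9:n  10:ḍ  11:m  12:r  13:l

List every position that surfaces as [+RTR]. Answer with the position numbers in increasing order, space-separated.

From /ḍ/ at 2 leftward: 1 /m/ → [+RTR]; word edge.
From /ṭ/ at 6 leftward: 5 /r/ → [+RTR]; 4 /m/ → [+RTR]; bound reached.
From /ṣ/ at 7 leftward: 6 /ṭ/ is itself a trigger — this domain ends here.
From /ḍ/ at 10 leftward: 9 /n/ → [+RTR]; 8 /n/ → [+RTR]; bound reached.
Targets with no active source: positions 3 11 12 13 stay [-emphatic].

1 2 4 5 6 7 8 9 10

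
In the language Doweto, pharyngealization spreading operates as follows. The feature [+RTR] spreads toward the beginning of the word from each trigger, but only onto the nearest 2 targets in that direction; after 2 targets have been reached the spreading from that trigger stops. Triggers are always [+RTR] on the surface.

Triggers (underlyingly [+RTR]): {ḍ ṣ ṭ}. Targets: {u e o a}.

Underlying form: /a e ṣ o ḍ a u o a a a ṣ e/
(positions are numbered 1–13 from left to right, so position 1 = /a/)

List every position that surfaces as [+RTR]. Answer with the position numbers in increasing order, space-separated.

From /ṣ/ at 3 leftward: 2 /e/ → [+RTR]; 1 /a/ → [+RTR]; bound reached.
From /ḍ/ at 5 leftward: 4 /o/ → [+RTR]; 3 /ṣ/ is itself a trigger — this domain ends here.
From /ṣ/ at 12 leftward: 11 /a/ → [+RTR]; 10 /a/ → [+RTR]; bound reached.
Targets with no active source: positions 6 7 8 9 13 stay [-emphatic].

1 2 3 4 5 10 11 12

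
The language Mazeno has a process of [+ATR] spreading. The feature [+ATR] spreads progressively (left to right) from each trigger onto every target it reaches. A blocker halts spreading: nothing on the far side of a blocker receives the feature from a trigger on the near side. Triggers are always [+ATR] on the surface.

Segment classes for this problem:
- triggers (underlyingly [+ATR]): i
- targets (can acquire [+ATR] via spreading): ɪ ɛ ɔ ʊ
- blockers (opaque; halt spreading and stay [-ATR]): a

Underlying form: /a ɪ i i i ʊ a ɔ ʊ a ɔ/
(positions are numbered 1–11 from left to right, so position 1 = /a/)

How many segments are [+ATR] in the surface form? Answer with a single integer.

4

From /i/ at 3 rightward: 4 /i/ is itself a trigger — this domain ends here.
From /i/ at 4 rightward: 5 /i/ is itself a trigger — this domain ends here.
From /i/ at 5 rightward: 6 /ʊ/ → [+ATR]; 7 /a/ blocks.
Targets with no active source: positions 2 8 9 11 stay [-ATR].
[+ATR] positions on the surface: 3 4 5 6.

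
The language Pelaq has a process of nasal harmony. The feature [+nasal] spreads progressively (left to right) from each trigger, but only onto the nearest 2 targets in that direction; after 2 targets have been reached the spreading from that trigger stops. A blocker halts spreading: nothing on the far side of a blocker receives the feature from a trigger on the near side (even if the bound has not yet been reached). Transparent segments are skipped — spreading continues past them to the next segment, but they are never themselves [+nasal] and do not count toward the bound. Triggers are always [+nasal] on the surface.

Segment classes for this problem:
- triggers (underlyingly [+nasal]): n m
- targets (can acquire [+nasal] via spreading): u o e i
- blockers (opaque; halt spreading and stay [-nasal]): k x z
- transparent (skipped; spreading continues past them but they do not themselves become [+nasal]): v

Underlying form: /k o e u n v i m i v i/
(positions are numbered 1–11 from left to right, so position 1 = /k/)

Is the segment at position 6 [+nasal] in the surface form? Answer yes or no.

From /n/ at 5 rightward: 6 /v/ transparent; 7 /i/ → [+nasal]; 8 /m/ is itself a trigger — this domain ends here.
From /m/ at 8 rightward: 9 /i/ → [+nasal]; 10 /v/ transparent; 11 /i/ → [+nasal]; bound reached.
Targets with no active source: positions 2 3 4 stay [-nasal].
[+nasal] positions on the surface: 5 7 8 9 11.

no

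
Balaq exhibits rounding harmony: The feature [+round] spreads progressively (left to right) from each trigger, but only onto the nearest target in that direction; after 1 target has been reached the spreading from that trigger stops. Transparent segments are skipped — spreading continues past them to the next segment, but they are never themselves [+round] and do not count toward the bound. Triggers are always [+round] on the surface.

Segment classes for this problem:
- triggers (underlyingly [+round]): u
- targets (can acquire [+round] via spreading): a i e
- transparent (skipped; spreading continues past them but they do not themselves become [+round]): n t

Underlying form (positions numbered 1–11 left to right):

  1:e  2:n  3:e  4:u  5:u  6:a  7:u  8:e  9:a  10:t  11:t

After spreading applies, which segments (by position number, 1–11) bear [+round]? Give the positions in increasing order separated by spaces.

4 5 6 7 8

From /u/ at 4 rightward: 5 /u/ is itself a trigger — this domain ends here.
From /u/ at 5 rightward: 6 /a/ → [+round]; bound reached.
From /u/ at 7 rightward: 8 /e/ → [+round]; bound reached.
Targets with no active source: positions 1 3 9 stay [-round].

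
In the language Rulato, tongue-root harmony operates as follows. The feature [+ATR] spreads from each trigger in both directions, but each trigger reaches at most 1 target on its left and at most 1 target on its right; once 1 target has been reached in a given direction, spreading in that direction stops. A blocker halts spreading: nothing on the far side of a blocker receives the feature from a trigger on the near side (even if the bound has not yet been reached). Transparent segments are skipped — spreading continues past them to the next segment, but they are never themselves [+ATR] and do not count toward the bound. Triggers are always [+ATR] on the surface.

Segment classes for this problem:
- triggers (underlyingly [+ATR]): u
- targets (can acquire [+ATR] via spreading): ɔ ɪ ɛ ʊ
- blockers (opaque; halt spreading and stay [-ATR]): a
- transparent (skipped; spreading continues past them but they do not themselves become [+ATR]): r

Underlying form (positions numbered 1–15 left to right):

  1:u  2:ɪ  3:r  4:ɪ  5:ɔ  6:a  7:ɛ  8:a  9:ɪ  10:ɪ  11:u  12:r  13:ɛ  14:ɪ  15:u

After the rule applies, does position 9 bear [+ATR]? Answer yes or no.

no

From /u/ at 1 rightward: 2 /ɪ/ → [+ATR]; bound reached.
From /u/ at 1 leftward: word edge.
From /u/ at 11 rightward: 12 /r/ transparent; 13 /ɛ/ → [+ATR]; bound reached.
From /u/ at 11 leftward: 10 /ɪ/ → [+ATR]; bound reached.
From /u/ at 15 rightward: word edge.
From /u/ at 15 leftward: 14 /ɪ/ → [+ATR]; bound reached.
Targets with no active source: positions 4 5 7 9 stay [-ATR].
[+ATR] positions on the surface: 1 2 10 11 13 14 15.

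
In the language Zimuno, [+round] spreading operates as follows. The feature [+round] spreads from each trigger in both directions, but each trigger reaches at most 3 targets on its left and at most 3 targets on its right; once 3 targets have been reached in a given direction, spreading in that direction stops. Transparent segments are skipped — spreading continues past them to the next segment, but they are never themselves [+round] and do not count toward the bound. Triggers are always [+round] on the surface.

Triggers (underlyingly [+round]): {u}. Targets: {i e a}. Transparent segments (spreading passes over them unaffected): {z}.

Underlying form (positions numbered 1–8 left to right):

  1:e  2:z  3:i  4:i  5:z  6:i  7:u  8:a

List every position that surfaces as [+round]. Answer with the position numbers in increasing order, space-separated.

From /u/ at 7 rightward: 8 /a/ → [+round]; word edge.
From /u/ at 7 leftward: 6 /i/ → [+round]; 5 /z/ transparent; 4 /i/ → [+round]; 3 /i/ → [+round]; bound reached.
Target with no active source: position 1 stays [-round].

3 4 6 7 8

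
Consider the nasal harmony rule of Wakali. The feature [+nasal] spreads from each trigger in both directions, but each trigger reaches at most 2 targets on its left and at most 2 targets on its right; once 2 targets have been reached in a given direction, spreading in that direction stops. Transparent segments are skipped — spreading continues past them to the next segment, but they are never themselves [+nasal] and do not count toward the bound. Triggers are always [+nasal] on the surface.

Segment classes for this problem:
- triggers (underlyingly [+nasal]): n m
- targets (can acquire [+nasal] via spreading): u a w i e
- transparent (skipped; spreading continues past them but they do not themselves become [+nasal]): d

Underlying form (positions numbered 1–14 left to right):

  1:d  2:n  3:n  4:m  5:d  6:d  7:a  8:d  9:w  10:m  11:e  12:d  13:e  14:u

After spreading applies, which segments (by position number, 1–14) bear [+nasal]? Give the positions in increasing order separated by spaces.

From /n/ at 2 rightward: 3 /n/ is itself a trigger — this domain ends here.
From /n/ at 2 leftward: 1 /d/ transparent; word edge.
From /n/ at 3 rightward: 4 /m/ is itself a trigger — this domain ends here.
From /n/ at 3 leftward: 2 /n/ is itself a trigger — this domain ends here.
From /m/ at 4 rightward: 5 /d/ transparent; 6 /d/ transparent; 7 /a/ → [+nasal]; 8 /d/ transparent; 9 /w/ → [+nasal]; bound reached.
From /m/ at 4 leftward: 3 /n/ is itself a trigger — this domain ends here.
From /m/ at 10 rightward: 11 /e/ → [+nasal]; 12 /d/ transparent; 13 /e/ → [+nasal]; bound reached.
From /m/ at 10 leftward: 9 /w/ → [+nasal]; 8 /d/ transparent; 7 /a/ → [+nasal]; bound reached.
Target with no active source: position 14 stays [-nasal].

2 3 4 7 9 10 11 13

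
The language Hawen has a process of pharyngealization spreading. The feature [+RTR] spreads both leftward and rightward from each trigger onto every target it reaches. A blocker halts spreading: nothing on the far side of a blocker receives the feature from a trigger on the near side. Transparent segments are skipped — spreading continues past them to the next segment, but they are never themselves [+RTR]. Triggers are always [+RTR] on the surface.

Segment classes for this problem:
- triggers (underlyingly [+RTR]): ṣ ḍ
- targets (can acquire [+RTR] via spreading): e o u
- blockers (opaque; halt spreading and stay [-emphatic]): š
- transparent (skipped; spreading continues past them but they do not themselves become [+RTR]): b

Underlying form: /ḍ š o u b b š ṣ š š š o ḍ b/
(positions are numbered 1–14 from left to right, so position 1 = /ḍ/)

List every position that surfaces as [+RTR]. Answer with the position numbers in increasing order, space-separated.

1 8 12 13

From /ḍ/ at 1 rightward: 2 /š/ blocks.
From /ḍ/ at 1 leftward: word edge.
From /ṣ/ at 8 rightward: 9 /š/ blocks.
From /ṣ/ at 8 leftward: 7 /š/ blocks.
From /ḍ/ at 13 rightward: 14 /b/ transparent; word edge.
From /ḍ/ at 13 leftward: 12 /o/ → [+RTR]; 11 /š/ blocks.
Targets with no active source: positions 3 4 stay [-emphatic].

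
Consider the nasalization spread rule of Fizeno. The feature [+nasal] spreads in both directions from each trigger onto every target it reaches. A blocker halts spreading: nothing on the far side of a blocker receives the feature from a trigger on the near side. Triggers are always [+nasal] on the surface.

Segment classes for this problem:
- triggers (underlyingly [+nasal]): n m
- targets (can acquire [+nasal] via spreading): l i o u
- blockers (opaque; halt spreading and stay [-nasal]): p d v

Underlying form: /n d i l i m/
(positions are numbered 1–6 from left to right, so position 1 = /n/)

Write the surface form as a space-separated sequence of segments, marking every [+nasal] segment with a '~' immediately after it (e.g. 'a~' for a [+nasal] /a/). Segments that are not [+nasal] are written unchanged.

n~ d i~ l~ i~ m~

From /n/ at 1 rightward: 2 /d/ blocks.
From /n/ at 1 leftward: word edge.
From /m/ at 6 rightward: word edge.
From /m/ at 6 leftward: 5 /i/ → [+nasal]; 4 /l/ → [+nasal]; 3 /i/ → [+nasal]; 2 /d/ blocks.
[+nasal] positions on the surface: 1 3 4 5 6.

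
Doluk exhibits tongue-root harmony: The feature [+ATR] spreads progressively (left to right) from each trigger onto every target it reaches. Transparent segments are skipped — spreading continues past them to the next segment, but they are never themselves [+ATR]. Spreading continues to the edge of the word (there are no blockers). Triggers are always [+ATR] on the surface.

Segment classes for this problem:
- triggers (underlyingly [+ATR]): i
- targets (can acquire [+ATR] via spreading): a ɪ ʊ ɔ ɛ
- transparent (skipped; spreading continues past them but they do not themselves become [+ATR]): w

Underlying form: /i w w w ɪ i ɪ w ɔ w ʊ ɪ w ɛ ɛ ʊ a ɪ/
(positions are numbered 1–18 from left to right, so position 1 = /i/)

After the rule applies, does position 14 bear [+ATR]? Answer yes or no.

From /i/ at 1 rightward: 2 /w/ transparent; 3 /w/ transparent; 4 /w/ transparent; 5 /ɪ/ → [+ATR]; 6 /i/ is itself a trigger — this domain ends here.
From /i/ at 6 rightward: 7 /ɪ/ → [+ATR]; 8 /w/ transparent; 9 /ɔ/ → [+ATR]; 10 /w/ transparent; 11 /ʊ/ → [+ATR]; 12 /ɪ/ → [+ATR]; 13 /w/ transparent; 14 /ɛ/ → [+ATR]; 15 /ɛ/ → [+ATR]; 16 /ʊ/ → [+ATR]; 17 /a/ → [+ATR]; 18 /ɪ/ → [+ATR]; word edge.
[+ATR] positions on the surface: 1 5 6 7 9 11 12 14 15 16 17 18.

yes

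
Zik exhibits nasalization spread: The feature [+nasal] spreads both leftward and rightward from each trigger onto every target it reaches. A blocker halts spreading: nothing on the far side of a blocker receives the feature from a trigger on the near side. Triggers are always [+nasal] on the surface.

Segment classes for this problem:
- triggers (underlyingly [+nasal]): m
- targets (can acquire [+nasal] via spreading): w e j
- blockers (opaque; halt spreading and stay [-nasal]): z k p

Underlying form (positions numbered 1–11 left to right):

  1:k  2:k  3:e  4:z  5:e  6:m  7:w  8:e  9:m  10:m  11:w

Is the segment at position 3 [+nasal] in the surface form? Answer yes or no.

From /m/ at 6 rightward: 7 /w/ → [+nasal]; 8 /e/ → [+nasal]; 9 /m/ is itself a trigger — this domain ends here.
From /m/ at 6 leftward: 5 /e/ → [+nasal]; 4 /z/ blocks.
From /m/ at 9 rightward: 10 /m/ is itself a trigger — this domain ends here.
From /m/ at 9 leftward: 8 /e/ → [+nasal]; 7 /w/ → [+nasal]; 6 /m/ is itself a trigger — this domain ends here.
From /m/ at 10 rightward: 11 /w/ → [+nasal]; word edge.
From /m/ at 10 leftward: 9 /m/ is itself a trigger — this domain ends here.
Target with no active source: position 3 stays [-nasal].
[+nasal] positions on the surface: 5 6 7 8 9 10 11.

no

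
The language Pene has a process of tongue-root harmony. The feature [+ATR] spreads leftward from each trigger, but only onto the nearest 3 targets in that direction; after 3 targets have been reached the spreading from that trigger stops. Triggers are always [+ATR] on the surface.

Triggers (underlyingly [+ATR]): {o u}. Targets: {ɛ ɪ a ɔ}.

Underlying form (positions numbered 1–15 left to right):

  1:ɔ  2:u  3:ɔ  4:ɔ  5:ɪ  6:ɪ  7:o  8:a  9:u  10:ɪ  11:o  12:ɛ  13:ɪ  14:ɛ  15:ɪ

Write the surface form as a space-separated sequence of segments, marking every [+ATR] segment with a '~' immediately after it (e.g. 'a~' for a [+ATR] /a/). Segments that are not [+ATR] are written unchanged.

ɔ~ u~ ɔ ɔ~ ɪ~ ɪ~ o~ a~ u~ ɪ~ o~ ɛ ɪ ɛ ɪ

From /u/ at 2 leftward: 1 /ɔ/ → [+ATR]; word edge.
From /o/ at 7 leftward: 6 /ɪ/ → [+ATR]; 5 /ɪ/ → [+ATR]; 4 /ɔ/ → [+ATR]; bound reached.
From /u/ at 9 leftward: 8 /a/ → [+ATR]; 7 /o/ is itself a trigger — this domain ends here.
From /o/ at 11 leftward: 10 /ɪ/ → [+ATR]; 9 /u/ is itself a trigger — this domain ends here.
Targets with no active source: positions 3 12 13 14 15 stay [-ATR].
[+ATR] positions on the surface: 1 2 4 5 6 7 8 9 10 11.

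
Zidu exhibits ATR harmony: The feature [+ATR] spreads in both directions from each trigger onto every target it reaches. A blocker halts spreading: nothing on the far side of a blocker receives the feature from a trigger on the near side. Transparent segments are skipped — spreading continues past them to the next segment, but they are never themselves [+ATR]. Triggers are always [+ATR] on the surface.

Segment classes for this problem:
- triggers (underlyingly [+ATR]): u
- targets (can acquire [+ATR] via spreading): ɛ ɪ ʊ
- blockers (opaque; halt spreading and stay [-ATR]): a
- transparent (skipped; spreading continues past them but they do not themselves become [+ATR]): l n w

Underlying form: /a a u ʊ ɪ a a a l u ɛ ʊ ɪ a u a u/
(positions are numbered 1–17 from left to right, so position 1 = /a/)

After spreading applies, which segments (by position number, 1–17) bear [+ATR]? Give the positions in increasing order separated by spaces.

From /u/ at 3 rightward: 4 /ʊ/ → [+ATR]; 5 /ɪ/ → [+ATR]; 6 /a/ blocks.
From /u/ at 3 leftward: 2 /a/ blocks.
From /u/ at 10 rightward: 11 /ɛ/ → [+ATR]; 12 /ʊ/ → [+ATR]; 13 /ɪ/ → [+ATR]; 14 /a/ blocks.
From /u/ at 10 leftward: 9 /l/ transparent; 8 /a/ blocks.
From /u/ at 15 rightward: 16 /a/ blocks.
From /u/ at 15 leftward: 14 /a/ blocks.
From /u/ at 17 rightward: word edge.
From /u/ at 17 leftward: 16 /a/ blocks.

3 4 5 10 11 12 13 15 17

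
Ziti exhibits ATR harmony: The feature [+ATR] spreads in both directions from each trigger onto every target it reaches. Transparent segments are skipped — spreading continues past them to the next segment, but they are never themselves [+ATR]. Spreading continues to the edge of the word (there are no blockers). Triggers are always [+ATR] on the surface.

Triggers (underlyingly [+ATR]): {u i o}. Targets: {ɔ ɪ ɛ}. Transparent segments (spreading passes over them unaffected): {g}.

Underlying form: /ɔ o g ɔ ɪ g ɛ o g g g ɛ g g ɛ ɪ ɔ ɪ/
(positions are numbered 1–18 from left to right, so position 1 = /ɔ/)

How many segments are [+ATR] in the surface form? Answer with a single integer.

11

From /o/ at 2 rightward: 3 /g/ transparent; 4 /ɔ/ → [+ATR]; 5 /ɪ/ → [+ATR]; 6 /g/ transparent; 7 /ɛ/ → [+ATR]; 8 /o/ is itself a trigger — this domain ends here.
From /o/ at 2 leftward: 1 /ɔ/ → [+ATR]; word edge.
From /o/ at 8 rightward: 9 /g/ transparent; 10 /g/ transparent; 11 /g/ transparent; 12 /ɛ/ → [+ATR]; 13 /g/ transparent; 14 /g/ transparent; 15 /ɛ/ → [+ATR]; 16 /ɪ/ → [+ATR]; 17 /ɔ/ → [+ATR]; 18 /ɪ/ → [+ATR]; word edge.
From /o/ at 8 leftward: 7 /ɛ/ → [+ATR]; 6 /g/ transparent; 5 /ɪ/ → [+ATR]; 4 /ɔ/ → [+ATR]; 3 /g/ transparent; 2 /o/ is itself a trigger — this domain ends here.
[+ATR] positions on the surface: 1 2 4 5 7 8 12 15 16 17 18.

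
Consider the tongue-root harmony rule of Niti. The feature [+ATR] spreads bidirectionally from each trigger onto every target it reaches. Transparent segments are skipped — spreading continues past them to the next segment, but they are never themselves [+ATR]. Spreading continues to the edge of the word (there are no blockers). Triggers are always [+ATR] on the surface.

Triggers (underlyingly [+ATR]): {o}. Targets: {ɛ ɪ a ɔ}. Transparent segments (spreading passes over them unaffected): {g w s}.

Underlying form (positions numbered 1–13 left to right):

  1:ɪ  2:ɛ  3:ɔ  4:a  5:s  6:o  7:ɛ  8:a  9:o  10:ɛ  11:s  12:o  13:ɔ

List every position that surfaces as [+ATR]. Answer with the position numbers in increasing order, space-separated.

1 2 3 4 6 7 8 9 10 12 13

From /o/ at 6 rightward: 7 /ɛ/ → [+ATR]; 8 /a/ → [+ATR]; 9 /o/ is itself a trigger — this domain ends here.
From /o/ at 6 leftward: 5 /s/ transparent; 4 /a/ → [+ATR]; 3 /ɔ/ → [+ATR]; 2 /ɛ/ → [+ATR]; 1 /ɪ/ → [+ATR]; word edge.
From /o/ at 9 rightward: 10 /ɛ/ → [+ATR]; 11 /s/ transparent; 12 /o/ is itself a trigger — this domain ends here.
From /o/ at 9 leftward: 8 /a/ → [+ATR]; 7 /ɛ/ → [+ATR]; 6 /o/ is itself a trigger — this domain ends here.
From /o/ at 12 rightward: 13 /ɔ/ → [+ATR]; word edge.
From /o/ at 12 leftward: 11 /s/ transparent; 10 /ɛ/ → [+ATR]; 9 /o/ is itself a trigger — this domain ends here.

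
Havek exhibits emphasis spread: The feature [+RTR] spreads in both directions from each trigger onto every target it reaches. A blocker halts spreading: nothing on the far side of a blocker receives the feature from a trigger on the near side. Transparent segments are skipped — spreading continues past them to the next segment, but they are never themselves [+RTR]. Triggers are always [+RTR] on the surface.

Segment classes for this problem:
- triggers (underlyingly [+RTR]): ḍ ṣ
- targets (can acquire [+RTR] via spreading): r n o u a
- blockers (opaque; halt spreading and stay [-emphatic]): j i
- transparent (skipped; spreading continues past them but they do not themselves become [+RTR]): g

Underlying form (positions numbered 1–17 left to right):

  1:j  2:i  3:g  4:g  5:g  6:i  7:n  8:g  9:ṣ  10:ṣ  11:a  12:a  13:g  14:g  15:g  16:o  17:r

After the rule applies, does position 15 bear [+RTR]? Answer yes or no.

no

From /ṣ/ at 9 rightward: 10 /ṣ/ is itself a trigger — this domain ends here.
From /ṣ/ at 9 leftward: 8 /g/ transparent; 7 /n/ → [+RTR]; 6 /i/ blocks.
From /ṣ/ at 10 rightward: 11 /a/ → [+RTR]; 12 /a/ → [+RTR]; 13 /g/ transparent; 14 /g/ transparent; 15 /g/ transparent; 16 /o/ → [+RTR]; 17 /r/ → [+RTR]; word edge.
From /ṣ/ at 10 leftward: 9 /ṣ/ is itself a trigger — this domain ends here.
[+RTR] positions on the surface: 7 9 10 11 12 16 17.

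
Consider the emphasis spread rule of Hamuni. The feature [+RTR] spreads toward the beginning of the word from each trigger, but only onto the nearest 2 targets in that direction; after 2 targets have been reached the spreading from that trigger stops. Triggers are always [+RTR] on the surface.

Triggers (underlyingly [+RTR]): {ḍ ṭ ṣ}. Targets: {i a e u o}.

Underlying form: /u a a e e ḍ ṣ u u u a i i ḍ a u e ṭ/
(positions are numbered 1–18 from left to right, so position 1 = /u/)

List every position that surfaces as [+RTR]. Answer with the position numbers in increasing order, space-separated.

From /ḍ/ at 6 leftward: 5 /e/ → [+RTR]; 4 /e/ → [+RTR]; bound reached.
From /ṣ/ at 7 leftward: 6 /ḍ/ is itself a trigger — this domain ends here.
From /ḍ/ at 14 leftward: 13 /i/ → [+RTR]; 12 /i/ → [+RTR]; bound reached.
From /ṭ/ at 18 leftward: 17 /e/ → [+RTR]; 16 /u/ → [+RTR]; bound reached.
Targets with no active source: positions 1 2 3 8 9 10 11 15 stay [-emphatic].

4 5 6 7 12 13 14 16 17 18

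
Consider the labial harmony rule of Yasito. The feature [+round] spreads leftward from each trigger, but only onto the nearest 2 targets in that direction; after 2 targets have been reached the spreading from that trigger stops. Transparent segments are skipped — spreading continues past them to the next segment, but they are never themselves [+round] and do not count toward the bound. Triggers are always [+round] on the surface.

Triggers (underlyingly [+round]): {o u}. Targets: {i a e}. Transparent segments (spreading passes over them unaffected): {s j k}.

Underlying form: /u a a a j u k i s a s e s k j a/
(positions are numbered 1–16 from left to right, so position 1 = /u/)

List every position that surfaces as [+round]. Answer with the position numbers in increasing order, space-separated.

From /u/ at 1 leftward: word edge.
From /u/ at 6 leftward: 5 /j/ transparent; 4 /a/ → [+round]; 3 /a/ → [+round]; bound reached.
Targets with no active source: positions 2 8 10 12 16 stay [-round].

1 3 4 6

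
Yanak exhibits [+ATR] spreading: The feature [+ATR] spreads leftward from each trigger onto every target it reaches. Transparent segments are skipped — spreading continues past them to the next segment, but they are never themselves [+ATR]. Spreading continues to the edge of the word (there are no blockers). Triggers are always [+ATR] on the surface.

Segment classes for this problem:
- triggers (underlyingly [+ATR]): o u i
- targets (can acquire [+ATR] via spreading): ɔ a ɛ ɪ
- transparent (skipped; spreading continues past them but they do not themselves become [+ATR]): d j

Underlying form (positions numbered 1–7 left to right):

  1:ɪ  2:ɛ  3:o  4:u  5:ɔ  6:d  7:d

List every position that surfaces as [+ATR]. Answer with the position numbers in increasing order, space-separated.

1 2 3 4

From /o/ at 3 leftward: 2 /ɛ/ → [+ATR]; 1 /ɪ/ → [+ATR]; word edge.
From /u/ at 4 leftward: 3 /o/ is itself a trigger — this domain ends here.
Target with no active source: position 5 stays [-ATR].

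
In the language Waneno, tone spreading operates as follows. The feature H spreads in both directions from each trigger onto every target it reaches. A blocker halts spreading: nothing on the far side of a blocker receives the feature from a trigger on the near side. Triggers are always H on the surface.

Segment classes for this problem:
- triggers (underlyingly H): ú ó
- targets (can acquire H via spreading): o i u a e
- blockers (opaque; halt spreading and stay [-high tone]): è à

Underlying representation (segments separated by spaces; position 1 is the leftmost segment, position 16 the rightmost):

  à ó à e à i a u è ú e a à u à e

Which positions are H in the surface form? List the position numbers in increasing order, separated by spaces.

2 10 11 12

From /ó/ at 2 rightward: 3 /à/ blocks.
From /ó/ at 2 leftward: 1 /à/ blocks.
From /ú/ at 10 rightward: 11 /e/ → H; 12 /a/ → H; 13 /à/ blocks.
From /ú/ at 10 leftward: 9 /è/ blocks.
Targets with no active source: positions 4 6 7 8 14 16 stay [-high tone].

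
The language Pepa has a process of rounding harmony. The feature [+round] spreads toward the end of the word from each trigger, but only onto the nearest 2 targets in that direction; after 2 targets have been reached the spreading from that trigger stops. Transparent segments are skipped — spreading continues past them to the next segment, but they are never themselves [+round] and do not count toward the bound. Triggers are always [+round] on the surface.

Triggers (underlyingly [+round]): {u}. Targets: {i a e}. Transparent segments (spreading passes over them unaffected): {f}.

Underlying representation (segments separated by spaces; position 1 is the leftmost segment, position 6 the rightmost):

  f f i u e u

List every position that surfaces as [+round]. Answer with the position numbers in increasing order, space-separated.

From /u/ at 4 rightward: 5 /e/ → [+round]; 6 /u/ is itself a trigger — this domain ends here.
From /u/ at 6 rightward: word edge.
Target with no active source: position 3 stays [-round].

4 5 6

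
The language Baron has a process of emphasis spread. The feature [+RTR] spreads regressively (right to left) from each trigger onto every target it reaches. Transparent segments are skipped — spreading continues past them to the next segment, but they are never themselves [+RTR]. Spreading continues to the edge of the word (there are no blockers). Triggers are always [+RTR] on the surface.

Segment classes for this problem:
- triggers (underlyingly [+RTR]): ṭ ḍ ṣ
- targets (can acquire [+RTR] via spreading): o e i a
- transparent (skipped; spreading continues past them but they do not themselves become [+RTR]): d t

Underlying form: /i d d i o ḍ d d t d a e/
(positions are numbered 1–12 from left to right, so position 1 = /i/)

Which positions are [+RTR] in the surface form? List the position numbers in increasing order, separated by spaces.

1 4 5 6

From /ḍ/ at 6 leftward: 5 /o/ → [+RTR]; 4 /i/ → [+RTR]; 3 /d/ transparent; 2 /d/ transparent; 1 /i/ → [+RTR]; word edge.
Targets with no active source: positions 11 12 stay [-emphatic].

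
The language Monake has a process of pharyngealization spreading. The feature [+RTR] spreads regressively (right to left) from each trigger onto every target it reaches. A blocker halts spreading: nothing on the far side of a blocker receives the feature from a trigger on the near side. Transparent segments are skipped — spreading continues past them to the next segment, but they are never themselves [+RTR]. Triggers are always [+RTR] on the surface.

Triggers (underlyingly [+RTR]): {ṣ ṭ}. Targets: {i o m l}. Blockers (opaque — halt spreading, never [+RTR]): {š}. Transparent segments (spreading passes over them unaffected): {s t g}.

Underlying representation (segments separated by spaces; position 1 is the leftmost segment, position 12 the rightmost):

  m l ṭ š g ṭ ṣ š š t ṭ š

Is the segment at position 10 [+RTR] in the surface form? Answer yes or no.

no

From /ṭ/ at 3 leftward: 2 /l/ → [+RTR]; 1 /m/ → [+RTR]; word edge.
From /ṭ/ at 6 leftward: 5 /g/ transparent; 4 /š/ blocks.
From /ṣ/ at 7 leftward: 6 /ṭ/ is itself a trigger — this domain ends here.
From /ṭ/ at 11 leftward: 10 /t/ transparent; 9 /š/ blocks.
[+RTR] positions on the surface: 1 2 3 6 7 11.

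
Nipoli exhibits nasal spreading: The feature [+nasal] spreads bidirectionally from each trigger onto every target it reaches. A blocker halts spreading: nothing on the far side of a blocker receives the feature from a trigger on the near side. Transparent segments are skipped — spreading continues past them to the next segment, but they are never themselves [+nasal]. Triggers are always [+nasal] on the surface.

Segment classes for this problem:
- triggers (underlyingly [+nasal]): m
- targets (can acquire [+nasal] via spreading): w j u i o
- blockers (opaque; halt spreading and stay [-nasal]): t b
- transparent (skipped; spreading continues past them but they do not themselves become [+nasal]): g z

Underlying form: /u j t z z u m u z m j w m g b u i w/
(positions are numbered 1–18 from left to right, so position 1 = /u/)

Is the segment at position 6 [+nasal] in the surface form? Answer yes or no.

From /m/ at 7 rightward: 8 /u/ → [+nasal]; 9 /z/ transparent; 10 /m/ is itself a trigger — this domain ends here.
From /m/ at 7 leftward: 6 /u/ → [+nasal]; 5 /z/ transparent; 4 /z/ transparent; 3 /t/ blocks.
From /m/ at 10 rightward: 11 /j/ → [+nasal]; 12 /w/ → [+nasal]; 13 /m/ is itself a trigger — this domain ends here.
From /m/ at 10 leftward: 9 /z/ transparent; 8 /u/ → [+nasal]; 7 /m/ is itself a trigger — this domain ends here.
From /m/ at 13 rightward: 14 /g/ transparent; 15 /b/ blocks.
From /m/ at 13 leftward: 12 /w/ → [+nasal]; 11 /j/ → [+nasal]; 10 /m/ is itself a trigger — this domain ends here.
Targets with no active source: positions 1 2 16 17 18 stay [-nasal].
[+nasal] positions on the surface: 6 7 8 10 11 12 13.

yes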